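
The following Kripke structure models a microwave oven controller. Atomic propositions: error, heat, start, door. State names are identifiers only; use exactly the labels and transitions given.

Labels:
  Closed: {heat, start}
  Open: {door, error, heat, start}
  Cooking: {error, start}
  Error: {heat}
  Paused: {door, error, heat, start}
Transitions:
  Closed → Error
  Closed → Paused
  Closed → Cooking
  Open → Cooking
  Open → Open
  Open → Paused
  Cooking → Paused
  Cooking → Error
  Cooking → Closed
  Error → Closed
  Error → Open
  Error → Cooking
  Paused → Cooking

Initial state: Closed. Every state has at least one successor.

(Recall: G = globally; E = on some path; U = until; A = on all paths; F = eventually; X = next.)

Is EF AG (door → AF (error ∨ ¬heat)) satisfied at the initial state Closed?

Yes

States satisfying AG (door → AF (error ∨ ¬heat)): {Closed, Open, Cooking, Error, Paused}.
States satisfying EF AG (door → AF (error ∨ ¬heat)): {Closed, Open, Cooking, Error, Paused}.
Some path from Closed reaches a state where AG (door → AF (error ∨ ¬heat)) holds.
Closed ∈ Sat(EF AG (door → AF (error ∨ ¬heat))).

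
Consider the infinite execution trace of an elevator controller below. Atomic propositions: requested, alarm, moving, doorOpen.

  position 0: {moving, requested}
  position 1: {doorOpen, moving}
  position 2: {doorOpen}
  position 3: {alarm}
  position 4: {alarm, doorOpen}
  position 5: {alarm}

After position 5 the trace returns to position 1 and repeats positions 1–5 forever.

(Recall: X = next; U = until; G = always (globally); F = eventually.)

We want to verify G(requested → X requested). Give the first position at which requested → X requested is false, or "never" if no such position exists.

0

At position 0 the labels are {moving, requested} and the next position 1 has {doorOpen, moving}, so requested → X requested is false there. This is the first violation.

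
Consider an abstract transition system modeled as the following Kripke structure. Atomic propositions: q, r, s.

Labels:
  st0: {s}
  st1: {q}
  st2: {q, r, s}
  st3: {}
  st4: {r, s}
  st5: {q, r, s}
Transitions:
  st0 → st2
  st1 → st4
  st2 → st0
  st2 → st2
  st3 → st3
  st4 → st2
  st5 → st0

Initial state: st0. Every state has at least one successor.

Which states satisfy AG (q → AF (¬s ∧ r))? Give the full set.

{st3}

States satisfying q → AF (¬s ∧ r): {st0, st3, st4}.
States satisfying AG (q → AF (¬s ∧ r)): {st3}.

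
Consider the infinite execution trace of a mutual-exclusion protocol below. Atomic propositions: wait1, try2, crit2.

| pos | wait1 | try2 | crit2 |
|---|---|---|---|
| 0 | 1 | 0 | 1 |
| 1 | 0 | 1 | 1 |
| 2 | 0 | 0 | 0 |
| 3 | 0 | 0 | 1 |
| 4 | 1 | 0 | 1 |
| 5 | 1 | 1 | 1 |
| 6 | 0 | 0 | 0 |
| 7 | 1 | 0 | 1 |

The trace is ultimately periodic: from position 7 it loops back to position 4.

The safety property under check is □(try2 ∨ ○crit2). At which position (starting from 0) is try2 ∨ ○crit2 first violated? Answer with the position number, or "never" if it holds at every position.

never

try2 ∨ ○crit2 holds at every position 0..7, and those are all the positions the trace ever visits, so the invariant □(try2 ∨ ○crit2) is never violated.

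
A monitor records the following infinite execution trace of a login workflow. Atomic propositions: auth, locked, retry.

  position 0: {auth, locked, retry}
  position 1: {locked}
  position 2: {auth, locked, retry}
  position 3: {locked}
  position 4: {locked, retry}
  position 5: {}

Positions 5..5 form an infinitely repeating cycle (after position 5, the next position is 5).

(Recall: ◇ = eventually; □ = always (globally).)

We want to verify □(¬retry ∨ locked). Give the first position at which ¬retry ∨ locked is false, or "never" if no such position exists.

never

¬retry ∨ locked holds at every position 0..5, and those are all the positions the trace ever visits, so the invariant □(¬retry ∨ locked) is never violated.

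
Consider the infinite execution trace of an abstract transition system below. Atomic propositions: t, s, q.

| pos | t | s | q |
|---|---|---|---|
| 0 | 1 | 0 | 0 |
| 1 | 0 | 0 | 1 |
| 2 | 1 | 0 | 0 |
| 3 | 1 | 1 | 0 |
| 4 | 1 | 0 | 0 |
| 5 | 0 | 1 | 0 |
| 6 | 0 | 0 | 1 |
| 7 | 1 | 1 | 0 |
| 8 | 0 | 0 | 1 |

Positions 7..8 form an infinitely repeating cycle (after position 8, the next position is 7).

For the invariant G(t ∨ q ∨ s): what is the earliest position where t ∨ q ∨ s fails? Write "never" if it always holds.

t ∨ q ∨ s holds at every position 0..8, and those are all the positions the trace ever visits, so the invariant G(t ∨ q ∨ s) is never violated.

never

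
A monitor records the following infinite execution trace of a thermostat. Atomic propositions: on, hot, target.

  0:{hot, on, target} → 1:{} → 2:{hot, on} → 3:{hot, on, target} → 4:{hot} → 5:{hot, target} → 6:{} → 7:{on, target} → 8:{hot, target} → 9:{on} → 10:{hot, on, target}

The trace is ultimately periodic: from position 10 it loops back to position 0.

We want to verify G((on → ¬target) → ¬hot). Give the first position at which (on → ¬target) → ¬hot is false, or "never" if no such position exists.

2

Check (on → ¬target) → ¬hot at each position in order: 0 ✓, 1 ✓.
At position 2 the labels are {hot, on}, so (on → ¬target) → ¬hot is false there. This is the first violation.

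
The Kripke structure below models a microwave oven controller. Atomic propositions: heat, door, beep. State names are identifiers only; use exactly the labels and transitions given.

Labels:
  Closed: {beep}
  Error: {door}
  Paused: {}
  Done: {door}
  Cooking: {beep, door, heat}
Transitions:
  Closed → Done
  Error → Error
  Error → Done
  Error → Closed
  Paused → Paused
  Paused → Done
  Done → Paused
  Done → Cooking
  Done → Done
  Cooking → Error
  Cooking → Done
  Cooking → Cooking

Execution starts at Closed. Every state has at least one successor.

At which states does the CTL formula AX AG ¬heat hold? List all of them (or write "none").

States satisfying AG ¬heat: ∅.
States satisfying AX AG ¬heat: ∅.

none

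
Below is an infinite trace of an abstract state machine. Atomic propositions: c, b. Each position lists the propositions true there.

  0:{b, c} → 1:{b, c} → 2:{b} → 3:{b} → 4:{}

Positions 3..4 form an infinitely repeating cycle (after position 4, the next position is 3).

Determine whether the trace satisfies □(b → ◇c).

b → ◇c must hold at every position from 0 onward. It fails at position 2, so □(b → ◇c) is false.
Positions where b holds: 0, 1, 2, 3.
Check ◇c at each: 0→ok, 1→ok, 2→fails, 3→fails.

Does not hold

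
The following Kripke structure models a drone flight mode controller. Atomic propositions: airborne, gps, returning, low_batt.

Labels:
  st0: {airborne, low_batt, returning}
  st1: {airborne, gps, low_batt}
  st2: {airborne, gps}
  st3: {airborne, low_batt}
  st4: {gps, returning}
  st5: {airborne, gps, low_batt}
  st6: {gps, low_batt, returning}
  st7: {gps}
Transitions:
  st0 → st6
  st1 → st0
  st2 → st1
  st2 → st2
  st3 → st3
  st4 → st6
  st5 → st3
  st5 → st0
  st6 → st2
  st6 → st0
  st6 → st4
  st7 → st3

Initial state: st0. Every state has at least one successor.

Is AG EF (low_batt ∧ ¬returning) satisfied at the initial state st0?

States satisfying EF (low_batt ∧ ¬returning): {st0, st1, st2, st3, st4, st5, st6, st7}.
States satisfying AG EF (low_batt ∧ ¬returning): {st0, st1, st2, st3, st4, st5, st6, st7}.
Every state reachable from st0 satisfies EF (low_batt ∧ ¬returning).
st0 ∈ Sat(AG EF (low_batt ∧ ¬returning)).

Satisfied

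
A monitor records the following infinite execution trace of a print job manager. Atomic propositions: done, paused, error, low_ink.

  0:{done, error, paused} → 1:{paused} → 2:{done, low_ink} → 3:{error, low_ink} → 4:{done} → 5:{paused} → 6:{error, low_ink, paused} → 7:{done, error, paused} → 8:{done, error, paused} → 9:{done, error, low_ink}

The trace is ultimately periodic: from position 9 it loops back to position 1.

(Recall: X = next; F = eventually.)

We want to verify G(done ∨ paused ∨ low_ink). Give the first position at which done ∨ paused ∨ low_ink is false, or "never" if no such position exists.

never

done ∨ paused ∨ low_ink holds at every position 0..9, and those are all the positions the trace ever visits, so the invariant G(done ∨ paused ∨ low_ink) is never violated.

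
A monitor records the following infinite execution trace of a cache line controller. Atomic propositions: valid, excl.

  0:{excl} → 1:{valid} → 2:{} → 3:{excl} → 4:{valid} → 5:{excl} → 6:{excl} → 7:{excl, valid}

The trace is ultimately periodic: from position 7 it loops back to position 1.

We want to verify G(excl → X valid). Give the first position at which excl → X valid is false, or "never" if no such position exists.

Check excl → X valid at each position in order: 0 ✓, 1 ✓, 2 ✓, 3 ✓, 4 ✓.
At position 5 the labels are {excl} and the next position 6 has {excl}, so excl → X valid is false there. This is the first violation.

5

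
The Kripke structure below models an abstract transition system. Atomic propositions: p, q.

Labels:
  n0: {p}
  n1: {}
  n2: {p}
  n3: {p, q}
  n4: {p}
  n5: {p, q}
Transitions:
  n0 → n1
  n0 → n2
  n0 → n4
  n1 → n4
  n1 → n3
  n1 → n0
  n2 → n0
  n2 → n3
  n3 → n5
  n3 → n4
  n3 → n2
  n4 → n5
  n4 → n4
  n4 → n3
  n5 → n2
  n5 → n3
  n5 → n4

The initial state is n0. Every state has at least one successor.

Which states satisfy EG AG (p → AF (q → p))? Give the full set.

{n0, n1, n2, n3, n4, n5}

States satisfying AG (p → AF (q → p)): {n0, n1, n2, n3, n4, n5}.
States satisfying EG AG (p → AF (q → p)): {n0, n1, n2, n3, n4, n5}.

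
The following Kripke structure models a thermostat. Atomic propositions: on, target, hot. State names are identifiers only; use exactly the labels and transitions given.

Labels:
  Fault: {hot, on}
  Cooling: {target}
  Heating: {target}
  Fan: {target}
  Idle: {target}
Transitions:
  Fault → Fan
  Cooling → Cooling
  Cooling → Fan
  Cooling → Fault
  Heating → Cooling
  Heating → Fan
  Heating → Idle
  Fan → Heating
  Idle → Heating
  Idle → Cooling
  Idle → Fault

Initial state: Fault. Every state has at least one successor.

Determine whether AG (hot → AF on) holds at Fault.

States satisfying hot → AF on: {Fault, Cooling, Heating, Fan, Idle}.
States satisfying AG (hot → AF on): {Fault, Cooling, Heating, Fan, Idle}.
Every state reachable from Fault satisfies hot → AF on.
Fault ∈ Sat(AG (hot → AF on)).

Satisfied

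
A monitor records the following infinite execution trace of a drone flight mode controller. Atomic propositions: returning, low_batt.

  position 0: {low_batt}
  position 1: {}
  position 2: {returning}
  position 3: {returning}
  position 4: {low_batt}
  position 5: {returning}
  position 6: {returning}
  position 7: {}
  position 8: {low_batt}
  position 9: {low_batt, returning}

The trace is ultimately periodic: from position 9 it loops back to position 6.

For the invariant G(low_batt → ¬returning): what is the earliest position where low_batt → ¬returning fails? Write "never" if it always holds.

9

Check low_batt → ¬returning at each position in order: 0 ✓, 1 ✓, 2 ✓, 3 ✓, 4 ✓, 5 ✓, 6 ✓, 7 ✓, 8 ✓.
At position 9 the labels are {low_batt, returning}, so low_batt → ¬returning is false there. This is the first violation.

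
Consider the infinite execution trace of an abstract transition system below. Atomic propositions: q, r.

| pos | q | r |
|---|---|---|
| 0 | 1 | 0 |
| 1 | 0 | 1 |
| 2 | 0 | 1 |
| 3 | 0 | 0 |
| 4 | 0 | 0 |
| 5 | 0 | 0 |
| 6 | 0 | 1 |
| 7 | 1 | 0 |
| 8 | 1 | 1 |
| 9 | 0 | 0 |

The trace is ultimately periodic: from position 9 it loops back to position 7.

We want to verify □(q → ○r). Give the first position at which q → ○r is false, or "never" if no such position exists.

8

Check q → ○r at each position in order: 0 ✓, 1 ✓, 2 ✓, 3 ✓, 4 ✓, 5 ✓, 6 ✓, 7 ✓.
At position 8 the labels are {q, r} and the next position 9 has {}, so q → ○r is false there. This is the first violation.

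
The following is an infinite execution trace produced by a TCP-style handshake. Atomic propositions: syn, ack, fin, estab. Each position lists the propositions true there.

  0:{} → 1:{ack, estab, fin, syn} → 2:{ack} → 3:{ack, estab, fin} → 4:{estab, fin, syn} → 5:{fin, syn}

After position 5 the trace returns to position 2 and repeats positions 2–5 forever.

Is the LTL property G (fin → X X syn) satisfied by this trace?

fin → X X syn must hold at every position from 0 onward. It fails at position 1, so G (fin → X X syn) is false.
Positions where fin holds: 1, 3, 4, 5.
Check X X syn at each: 1→fails, 3→ok, 4→fails, 5→fails.

No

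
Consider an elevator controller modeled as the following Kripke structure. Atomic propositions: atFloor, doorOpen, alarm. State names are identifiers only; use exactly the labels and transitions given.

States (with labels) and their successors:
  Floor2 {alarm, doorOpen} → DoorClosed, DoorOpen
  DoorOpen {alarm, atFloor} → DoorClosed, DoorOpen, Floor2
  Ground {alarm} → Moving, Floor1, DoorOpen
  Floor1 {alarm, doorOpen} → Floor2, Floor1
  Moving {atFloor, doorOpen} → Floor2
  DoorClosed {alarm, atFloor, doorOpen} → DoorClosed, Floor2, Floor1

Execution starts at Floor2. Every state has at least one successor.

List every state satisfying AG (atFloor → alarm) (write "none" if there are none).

{Floor2, DoorOpen, Floor1, DoorClosed}

States satisfying atFloor → alarm: {Floor2, DoorOpen, Ground, Floor1, DoorClosed}.
States satisfying AG (atFloor → alarm): {Floor2, DoorOpen, Floor1, DoorClosed}.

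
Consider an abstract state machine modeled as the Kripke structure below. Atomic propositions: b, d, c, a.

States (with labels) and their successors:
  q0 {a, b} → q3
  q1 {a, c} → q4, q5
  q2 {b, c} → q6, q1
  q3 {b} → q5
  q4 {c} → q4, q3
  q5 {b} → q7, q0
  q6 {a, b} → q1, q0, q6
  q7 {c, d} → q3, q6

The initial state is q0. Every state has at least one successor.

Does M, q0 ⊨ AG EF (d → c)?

Yes

States satisfying EF (d → c): {q0, q1, q2, q3, q4, q5, q6, q7}.
States satisfying AG EF (d → c): {q0, q1, q2, q3, q4, q5, q6, q7}.
Every state reachable from q0 satisfies EF (d → c).
q0 ∈ Sat(AG EF (d → c)).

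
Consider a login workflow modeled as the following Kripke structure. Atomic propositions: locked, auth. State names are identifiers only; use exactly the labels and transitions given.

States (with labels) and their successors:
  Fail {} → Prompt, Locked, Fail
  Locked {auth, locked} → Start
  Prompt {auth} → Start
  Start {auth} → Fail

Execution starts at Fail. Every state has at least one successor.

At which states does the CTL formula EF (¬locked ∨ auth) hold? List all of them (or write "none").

States satisfying ¬locked ∨ auth: {Fail, Locked, Prompt, Start}.
States satisfying EF (¬locked ∨ auth): {Fail, Locked, Prompt, Start}.

{Fail, Locked, Prompt, Start}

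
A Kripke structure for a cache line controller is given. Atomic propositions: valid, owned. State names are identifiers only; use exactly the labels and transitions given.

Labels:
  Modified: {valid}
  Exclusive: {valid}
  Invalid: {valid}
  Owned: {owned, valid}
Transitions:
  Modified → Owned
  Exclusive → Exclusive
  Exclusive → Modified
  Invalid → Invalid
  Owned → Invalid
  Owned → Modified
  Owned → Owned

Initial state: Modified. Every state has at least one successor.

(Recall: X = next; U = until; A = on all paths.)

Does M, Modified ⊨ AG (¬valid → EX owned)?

Satisfied

States satisfying ¬valid → EX owned: {Modified, Exclusive, Invalid, Owned}.
States satisfying AG (¬valid → EX owned): {Modified, Exclusive, Invalid, Owned}.
Every state reachable from Modified satisfies ¬valid → EX owned.
Modified ∈ Sat(AG (¬valid → EX owned)).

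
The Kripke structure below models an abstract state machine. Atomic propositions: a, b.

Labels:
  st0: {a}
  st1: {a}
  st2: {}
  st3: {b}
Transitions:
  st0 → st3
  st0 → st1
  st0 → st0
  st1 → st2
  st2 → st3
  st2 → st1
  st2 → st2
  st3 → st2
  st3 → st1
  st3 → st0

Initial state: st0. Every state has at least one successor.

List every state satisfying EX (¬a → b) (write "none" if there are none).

{st0, st2, st3}

States satisfying ¬a → b: {st0, st1, st3}.
States satisfying EX (¬a → b): {st0, st2, st3}.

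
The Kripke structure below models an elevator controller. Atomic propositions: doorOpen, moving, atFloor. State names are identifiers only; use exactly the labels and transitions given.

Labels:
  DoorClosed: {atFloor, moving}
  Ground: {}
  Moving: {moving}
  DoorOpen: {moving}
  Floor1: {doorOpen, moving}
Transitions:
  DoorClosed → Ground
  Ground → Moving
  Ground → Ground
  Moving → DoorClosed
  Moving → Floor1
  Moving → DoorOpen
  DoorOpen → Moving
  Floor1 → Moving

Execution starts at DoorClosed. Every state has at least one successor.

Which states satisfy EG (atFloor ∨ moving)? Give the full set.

States satisfying atFloor ∨ moving: {DoorClosed, Moving, DoorOpen, Floor1}.
States satisfying EG (atFloor ∨ moving): {Moving, DoorOpen, Floor1}.

{Moving, DoorOpen, Floor1}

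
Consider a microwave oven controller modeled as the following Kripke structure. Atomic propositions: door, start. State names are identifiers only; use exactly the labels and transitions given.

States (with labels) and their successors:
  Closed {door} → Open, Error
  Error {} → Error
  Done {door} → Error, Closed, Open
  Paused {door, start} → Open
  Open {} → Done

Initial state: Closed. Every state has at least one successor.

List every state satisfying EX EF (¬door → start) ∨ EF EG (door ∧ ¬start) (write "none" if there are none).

States satisfying EF (¬door → start): {Closed, Done, Paused, Open}.
States satisfying EX EF (¬door → start): {Closed, Done, Paused, Open}.
States satisfying EG (door ∧ ¬start): ∅.
States satisfying EF EG (door ∧ ¬start): ∅.
States satisfying EX EF (¬door → start) ∨ EF EG (door ∧ ¬start): {Closed, Done, Paused, Open}.

{Closed, Done, Paused, Open}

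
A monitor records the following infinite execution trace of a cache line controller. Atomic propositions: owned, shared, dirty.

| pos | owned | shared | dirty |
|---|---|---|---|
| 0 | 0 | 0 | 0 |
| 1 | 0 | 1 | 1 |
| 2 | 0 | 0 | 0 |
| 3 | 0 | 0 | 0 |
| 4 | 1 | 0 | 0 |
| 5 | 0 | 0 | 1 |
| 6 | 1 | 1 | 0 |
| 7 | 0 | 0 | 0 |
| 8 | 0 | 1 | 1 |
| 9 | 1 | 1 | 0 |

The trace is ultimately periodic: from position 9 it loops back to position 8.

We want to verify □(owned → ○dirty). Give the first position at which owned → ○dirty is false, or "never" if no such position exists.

Check owned → ○dirty at each position in order: 0 ✓, 1 ✓, 2 ✓, 3 ✓, 4 ✓, 5 ✓.
At position 6 the labels are {owned, shared} and the next position 7 has {}, so owned → ○dirty is false there. This is the first violation.

6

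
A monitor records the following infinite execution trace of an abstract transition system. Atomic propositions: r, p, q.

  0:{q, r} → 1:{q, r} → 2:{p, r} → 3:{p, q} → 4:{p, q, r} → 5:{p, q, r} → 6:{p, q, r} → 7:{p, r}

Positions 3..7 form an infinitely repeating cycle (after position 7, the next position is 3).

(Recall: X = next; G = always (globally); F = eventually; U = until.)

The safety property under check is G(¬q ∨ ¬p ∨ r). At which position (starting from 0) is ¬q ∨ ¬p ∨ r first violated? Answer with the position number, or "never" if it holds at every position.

Check ¬q ∨ ¬p ∨ r at each position in order: 0 ✓, 1 ✓, 2 ✓.
At position 3 the labels are {p, q}, so ¬q ∨ ¬p ∨ r is false there. This is the first violation.

3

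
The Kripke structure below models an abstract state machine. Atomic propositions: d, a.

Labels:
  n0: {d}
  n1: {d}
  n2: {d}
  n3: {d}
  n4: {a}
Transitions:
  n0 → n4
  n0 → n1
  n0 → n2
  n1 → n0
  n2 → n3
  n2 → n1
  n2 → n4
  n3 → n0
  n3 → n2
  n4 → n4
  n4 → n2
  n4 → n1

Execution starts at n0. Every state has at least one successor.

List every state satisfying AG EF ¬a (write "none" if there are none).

{n0, n1, n2, n3, n4}

States satisfying EF ¬a: {n0, n1, n2, n3, n4}.
States satisfying AG EF ¬a: {n0, n1, n2, n3, n4}.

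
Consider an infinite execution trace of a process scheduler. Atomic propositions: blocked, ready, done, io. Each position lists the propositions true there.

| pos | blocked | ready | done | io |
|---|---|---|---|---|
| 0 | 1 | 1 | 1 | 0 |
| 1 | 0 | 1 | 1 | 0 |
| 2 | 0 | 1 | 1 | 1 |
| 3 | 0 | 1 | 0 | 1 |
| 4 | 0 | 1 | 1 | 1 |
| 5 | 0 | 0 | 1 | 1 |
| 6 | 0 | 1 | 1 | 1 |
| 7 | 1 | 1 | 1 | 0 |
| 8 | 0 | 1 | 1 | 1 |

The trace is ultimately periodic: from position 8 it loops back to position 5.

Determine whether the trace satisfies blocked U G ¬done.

Walking from position 0: at position 1, G ¬done has not yet held and blocked fails, so blocked U G ¬done is false.

Does not hold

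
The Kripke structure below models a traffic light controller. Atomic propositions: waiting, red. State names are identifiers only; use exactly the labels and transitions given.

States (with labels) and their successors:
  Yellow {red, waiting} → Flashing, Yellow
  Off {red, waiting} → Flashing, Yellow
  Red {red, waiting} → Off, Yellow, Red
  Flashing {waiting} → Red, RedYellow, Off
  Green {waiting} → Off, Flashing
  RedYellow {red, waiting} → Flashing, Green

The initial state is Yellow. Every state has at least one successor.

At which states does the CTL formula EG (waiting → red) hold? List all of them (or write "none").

{Yellow, Off, Red}

States satisfying waiting → red: {Yellow, Off, Red, RedYellow}.
States satisfying EG (waiting → red): {Yellow, Off, Red}.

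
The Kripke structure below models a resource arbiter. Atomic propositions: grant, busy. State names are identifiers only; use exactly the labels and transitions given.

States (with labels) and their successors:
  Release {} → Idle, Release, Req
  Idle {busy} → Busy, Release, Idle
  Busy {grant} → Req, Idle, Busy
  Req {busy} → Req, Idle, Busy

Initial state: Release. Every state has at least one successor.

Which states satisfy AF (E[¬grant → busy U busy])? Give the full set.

States satisfying E[¬grant → busy U busy]: {Idle, Busy, Req}.
States satisfying AF (E[¬grant → busy U busy]): {Idle, Busy, Req}.

{Idle, Busy, Req}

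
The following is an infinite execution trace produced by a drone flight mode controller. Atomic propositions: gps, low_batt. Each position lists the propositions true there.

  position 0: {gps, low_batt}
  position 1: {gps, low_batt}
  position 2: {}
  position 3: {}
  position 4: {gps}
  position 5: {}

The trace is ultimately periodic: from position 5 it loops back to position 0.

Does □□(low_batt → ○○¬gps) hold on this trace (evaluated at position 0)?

Satisfied

□(low_batt → ○○¬gps) holds at every position 0..5, and those are all positions ever visited, so □□(low_batt → ○○¬gps) holds.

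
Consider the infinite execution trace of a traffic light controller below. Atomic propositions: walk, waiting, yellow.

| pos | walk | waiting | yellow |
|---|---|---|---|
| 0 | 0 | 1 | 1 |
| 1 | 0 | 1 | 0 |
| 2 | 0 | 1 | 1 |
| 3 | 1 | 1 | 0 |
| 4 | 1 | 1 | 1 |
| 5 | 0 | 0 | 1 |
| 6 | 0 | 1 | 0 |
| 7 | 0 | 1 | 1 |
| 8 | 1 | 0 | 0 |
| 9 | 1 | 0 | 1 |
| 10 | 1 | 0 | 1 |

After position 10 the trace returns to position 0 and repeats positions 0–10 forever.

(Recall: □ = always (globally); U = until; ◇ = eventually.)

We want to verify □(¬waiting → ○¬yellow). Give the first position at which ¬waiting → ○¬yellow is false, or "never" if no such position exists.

8

Check ¬waiting → ○¬yellow at each position in order: 0 ✓, 1 ✓, 2 ✓, 3 ✓, 4 ✓, 5 ✓, 6 ✓, 7 ✓.
At position 8 the labels are {walk} and the next position 9 has {walk, yellow}, so ¬waiting → ○¬yellow is false there. This is the first violation.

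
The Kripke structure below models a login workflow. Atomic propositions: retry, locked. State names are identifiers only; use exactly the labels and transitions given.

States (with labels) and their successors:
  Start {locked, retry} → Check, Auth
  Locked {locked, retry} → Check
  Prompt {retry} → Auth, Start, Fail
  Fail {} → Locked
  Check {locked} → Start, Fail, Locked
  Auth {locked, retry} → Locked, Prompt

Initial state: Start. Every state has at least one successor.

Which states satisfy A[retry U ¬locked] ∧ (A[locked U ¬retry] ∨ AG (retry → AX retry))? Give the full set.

States satisfying retry: {Start, Locked, Prompt, Auth}.
States satisfying ¬locked: {Prompt, Fail}.
States satisfying A[retry U ¬locked]: {Prompt, Fail}.
States satisfying locked: {Start, Locked, Check, Auth}.
States satisfying ¬retry: {Fail, Check}.
States satisfying A[locked U ¬retry]: {Locked, Fail, Check}.
States satisfying retry → AX retry: {Fail, Check, Auth}.
States satisfying AG (retry → AX retry): ∅.
States satisfying A[locked U ¬retry] ∨ AG (retry → AX retry): {Locked, Fail, Check}.
States satisfying A[retry U ¬locked] ∧ (A[locked U ¬retry] ∨ AG (retry → AX retry)): {Fail}.

{Fail}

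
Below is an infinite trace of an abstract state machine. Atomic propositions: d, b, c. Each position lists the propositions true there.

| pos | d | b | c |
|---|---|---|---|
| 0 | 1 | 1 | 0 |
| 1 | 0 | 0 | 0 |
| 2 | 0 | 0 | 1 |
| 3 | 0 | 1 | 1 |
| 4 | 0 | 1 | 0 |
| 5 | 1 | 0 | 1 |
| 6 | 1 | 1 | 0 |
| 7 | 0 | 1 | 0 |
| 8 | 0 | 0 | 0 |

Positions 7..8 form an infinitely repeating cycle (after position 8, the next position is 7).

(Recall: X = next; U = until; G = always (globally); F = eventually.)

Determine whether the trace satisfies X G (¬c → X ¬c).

The position after 0 is 1; G (¬c → X ¬c) is false there.

Does not hold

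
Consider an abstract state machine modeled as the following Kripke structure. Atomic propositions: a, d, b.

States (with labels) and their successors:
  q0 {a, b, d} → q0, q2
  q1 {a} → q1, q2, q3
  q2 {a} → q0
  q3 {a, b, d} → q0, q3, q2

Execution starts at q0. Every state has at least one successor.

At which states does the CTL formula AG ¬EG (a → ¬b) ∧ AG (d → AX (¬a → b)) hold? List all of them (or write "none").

{q0, q2, q3}

States satisfying ¬EG (a → ¬b): {q0, q2, q3}.
States satisfying AG ¬EG (a → ¬b): {q0, q2, q3}.
States satisfying d → AX (¬a → b): {q0, q1, q2, q3}.
States satisfying AG (d → AX (¬a → b)): {q0, q1, q2, q3}.
States satisfying AG ¬EG (a → ¬b) ∧ AG (d → AX (¬a → b)): {q0, q2, q3}.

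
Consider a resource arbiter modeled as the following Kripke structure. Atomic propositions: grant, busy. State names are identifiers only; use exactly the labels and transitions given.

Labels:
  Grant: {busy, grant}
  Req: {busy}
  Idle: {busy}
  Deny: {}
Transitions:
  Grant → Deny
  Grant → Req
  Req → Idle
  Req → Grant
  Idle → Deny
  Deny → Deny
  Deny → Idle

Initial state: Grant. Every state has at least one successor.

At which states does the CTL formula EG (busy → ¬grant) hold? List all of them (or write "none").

{Req, Idle, Deny}

States satisfying busy → ¬grant: {Req, Idle, Deny}.
States satisfying EG (busy → ¬grant): {Req, Idle, Deny}.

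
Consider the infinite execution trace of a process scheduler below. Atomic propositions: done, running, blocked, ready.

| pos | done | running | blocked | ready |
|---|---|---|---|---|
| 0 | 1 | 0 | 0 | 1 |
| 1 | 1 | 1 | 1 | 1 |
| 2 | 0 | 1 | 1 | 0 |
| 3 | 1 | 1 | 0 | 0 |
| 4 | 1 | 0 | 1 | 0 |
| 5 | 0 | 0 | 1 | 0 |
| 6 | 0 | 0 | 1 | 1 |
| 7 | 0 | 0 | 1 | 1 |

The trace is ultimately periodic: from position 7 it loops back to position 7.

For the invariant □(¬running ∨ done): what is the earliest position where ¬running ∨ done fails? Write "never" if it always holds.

2

Check ¬running ∨ done at each position in order: 0 ✓, 1 ✓.
At position 2 the labels are {blocked, running}, so ¬running ∨ done is false there. This is the first violation.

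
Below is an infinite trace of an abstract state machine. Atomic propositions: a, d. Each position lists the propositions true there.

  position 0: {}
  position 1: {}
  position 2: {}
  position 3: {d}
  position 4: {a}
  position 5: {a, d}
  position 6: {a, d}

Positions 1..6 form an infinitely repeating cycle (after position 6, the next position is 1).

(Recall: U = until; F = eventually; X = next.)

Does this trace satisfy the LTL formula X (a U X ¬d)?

The position after 0 is 1; a U X ¬d is true there.

Satisfied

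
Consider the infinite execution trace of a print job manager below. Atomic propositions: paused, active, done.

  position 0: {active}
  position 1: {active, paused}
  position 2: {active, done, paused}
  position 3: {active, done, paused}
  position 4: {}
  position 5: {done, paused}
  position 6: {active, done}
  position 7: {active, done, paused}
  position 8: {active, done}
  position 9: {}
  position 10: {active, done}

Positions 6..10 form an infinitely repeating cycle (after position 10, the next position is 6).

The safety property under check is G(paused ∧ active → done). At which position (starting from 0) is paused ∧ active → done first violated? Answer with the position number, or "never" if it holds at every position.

Check paused ∧ active → done at each position in order: 0 ✓.
At position 1 the labels are {active, paused}, so paused ∧ active → done is false there. This is the first violation.

1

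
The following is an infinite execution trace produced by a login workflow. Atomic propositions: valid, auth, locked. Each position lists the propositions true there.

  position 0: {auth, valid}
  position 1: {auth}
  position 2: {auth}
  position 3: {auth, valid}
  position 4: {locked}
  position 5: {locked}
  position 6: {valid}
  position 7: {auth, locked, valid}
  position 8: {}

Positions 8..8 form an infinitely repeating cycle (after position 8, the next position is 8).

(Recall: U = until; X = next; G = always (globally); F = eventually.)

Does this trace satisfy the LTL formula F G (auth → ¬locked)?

G (auth → ¬locked) holds at position 8, which is reachable from 0, so F G (auth → ¬locked) holds.

Yes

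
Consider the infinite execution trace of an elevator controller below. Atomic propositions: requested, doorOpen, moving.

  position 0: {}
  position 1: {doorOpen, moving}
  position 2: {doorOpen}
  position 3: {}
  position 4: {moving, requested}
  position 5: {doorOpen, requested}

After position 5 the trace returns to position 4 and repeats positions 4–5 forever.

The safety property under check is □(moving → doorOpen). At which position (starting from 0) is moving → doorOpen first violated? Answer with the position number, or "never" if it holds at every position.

4

Check moving → doorOpen at each position in order: 0 ✓, 1 ✓, 2 ✓, 3 ✓.
At position 4 the labels are {moving, requested}, so moving → doorOpen is false there. This is the first violation.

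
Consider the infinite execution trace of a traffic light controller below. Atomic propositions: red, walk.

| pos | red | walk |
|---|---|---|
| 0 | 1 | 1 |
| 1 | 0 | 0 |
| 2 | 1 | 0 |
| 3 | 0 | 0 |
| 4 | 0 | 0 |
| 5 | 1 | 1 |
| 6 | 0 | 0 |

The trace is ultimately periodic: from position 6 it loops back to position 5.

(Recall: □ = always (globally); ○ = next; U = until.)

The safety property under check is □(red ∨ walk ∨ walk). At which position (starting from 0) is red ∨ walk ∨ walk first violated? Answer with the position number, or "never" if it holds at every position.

1

Check red ∨ walk ∨ walk at each position in order: 0 ✓.
At position 1 the labels are {}, so red ∨ walk ∨ walk is false there. This is the first violation.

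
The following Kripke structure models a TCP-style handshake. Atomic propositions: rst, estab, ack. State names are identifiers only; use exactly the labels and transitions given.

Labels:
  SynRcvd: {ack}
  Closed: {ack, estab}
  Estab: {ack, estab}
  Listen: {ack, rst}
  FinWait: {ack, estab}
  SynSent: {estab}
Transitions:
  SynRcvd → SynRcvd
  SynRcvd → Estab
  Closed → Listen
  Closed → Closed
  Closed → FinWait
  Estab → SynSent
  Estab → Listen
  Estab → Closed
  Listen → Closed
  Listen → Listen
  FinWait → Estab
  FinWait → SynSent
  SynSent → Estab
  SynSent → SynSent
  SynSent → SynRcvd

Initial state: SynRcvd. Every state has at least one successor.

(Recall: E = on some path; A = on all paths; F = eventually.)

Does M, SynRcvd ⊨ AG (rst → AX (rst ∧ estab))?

Does not hold

States satisfying rst → AX (rst ∧ estab): {SynRcvd, Closed, Estab, FinWait, SynSent}.
States satisfying AG (rst → AX (rst ∧ estab)): ∅.
Listen is reachable from SynRcvd and violates rst → AX (rst ∧ estab), so AG fails at SynRcvd.
SynRcvd ∉ Sat(AG (rst → AX (rst ∧ estab))).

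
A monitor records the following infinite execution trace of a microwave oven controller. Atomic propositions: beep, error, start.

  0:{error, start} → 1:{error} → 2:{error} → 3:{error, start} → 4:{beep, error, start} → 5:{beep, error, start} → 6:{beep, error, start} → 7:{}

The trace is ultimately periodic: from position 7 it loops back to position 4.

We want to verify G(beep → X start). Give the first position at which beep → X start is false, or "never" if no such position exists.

Check beep → X start at each position in order: 0 ✓, 1 ✓, 2 ✓, 3 ✓, 4 ✓, 5 ✓.
At position 6 the labels are {beep, error, start} and the next position 7 has {}, so beep → X start is false there. This is the first violation.

6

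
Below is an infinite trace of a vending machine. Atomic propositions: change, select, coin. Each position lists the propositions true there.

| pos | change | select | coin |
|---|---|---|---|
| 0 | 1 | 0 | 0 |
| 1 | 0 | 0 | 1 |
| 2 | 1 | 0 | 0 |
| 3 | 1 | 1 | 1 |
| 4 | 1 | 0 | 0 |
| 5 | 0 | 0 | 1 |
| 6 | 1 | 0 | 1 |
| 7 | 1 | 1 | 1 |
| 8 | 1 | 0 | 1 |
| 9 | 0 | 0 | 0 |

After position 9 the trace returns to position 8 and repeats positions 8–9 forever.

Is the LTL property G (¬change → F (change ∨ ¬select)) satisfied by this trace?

¬change → F (change ∨ ¬select) holds at every position 0..9, and those are all positions ever visited, so G (¬change → F (change ∨ ¬select)) holds.
Positions where ¬change holds: 1, 5, 9.
Check F (change ∨ ¬select) at each: 1→ok, 5→ok, 9→ok.

Yes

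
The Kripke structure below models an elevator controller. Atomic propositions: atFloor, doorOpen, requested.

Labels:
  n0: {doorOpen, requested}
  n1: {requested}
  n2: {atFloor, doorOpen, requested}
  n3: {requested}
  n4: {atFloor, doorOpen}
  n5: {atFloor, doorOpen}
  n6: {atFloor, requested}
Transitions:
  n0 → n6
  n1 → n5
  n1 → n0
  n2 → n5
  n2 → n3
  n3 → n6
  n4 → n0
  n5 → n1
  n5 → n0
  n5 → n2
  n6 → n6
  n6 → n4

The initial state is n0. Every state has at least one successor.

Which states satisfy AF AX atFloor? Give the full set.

{n0, n3, n4, n6}

States satisfying AX atFloor: {n0, n3, n6}.
States satisfying AF AX atFloor: {n0, n3, n4, n6}.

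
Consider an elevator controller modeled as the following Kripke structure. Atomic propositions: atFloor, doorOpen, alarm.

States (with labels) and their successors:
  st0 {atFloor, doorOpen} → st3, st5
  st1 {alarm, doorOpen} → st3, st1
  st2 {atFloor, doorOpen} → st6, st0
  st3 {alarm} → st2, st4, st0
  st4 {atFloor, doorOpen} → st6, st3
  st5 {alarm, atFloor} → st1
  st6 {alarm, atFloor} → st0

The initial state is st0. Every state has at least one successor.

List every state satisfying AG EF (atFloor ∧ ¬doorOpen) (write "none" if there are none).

States satisfying EF (atFloor ∧ ¬doorOpen): {st0, st1, st2, st3, st4, st5, st6}.
States satisfying AG EF (atFloor ∧ ¬doorOpen): {st0, st1, st2, st3, st4, st5, st6}.

{st0, st1, st2, st3, st4, st5, st6}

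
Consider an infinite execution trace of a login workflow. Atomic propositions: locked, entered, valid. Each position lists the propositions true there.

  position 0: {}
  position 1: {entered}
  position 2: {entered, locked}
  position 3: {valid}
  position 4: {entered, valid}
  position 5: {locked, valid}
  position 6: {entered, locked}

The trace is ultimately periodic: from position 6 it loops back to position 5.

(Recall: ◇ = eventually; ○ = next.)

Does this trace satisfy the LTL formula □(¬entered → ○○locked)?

Satisfied

¬entered → ○○locked holds at every position 0..6, and those are all positions ever visited, so □(¬entered → ○○locked) holds.
Positions where ¬entered holds: 0, 3, 5.
Check ○○locked at each: 0→ok, 3→ok, 5→ok.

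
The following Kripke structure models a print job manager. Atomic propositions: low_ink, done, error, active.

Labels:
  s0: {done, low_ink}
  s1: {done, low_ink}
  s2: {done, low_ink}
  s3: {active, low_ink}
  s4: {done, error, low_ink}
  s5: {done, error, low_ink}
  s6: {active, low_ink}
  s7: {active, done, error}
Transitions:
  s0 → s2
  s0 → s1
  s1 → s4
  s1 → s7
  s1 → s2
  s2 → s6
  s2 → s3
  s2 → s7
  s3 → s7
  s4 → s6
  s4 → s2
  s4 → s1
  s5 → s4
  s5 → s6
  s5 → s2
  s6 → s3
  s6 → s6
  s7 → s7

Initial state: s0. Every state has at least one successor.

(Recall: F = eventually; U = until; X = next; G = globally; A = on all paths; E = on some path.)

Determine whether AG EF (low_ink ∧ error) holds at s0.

States satisfying EF (low_ink ∧ error): {s0, s1, s4, s5}.
States satisfying AG EF (low_ink ∧ error): ∅.
s2 is reachable from s0 and violates EF (low_ink ∧ error), so AG fails at s0.
s0 ∉ Sat(AG EF (low_ink ∧ error)).

Violated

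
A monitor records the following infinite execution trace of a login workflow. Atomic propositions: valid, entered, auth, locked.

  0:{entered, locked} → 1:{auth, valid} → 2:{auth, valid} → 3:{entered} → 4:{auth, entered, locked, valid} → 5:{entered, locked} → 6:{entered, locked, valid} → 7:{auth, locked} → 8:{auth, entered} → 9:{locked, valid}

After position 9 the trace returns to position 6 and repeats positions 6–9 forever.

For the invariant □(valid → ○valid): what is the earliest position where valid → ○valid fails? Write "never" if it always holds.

2

Check valid → ○valid at each position in order: 0 ✓, 1 ✓.
At position 2 the labels are {auth, valid} and the next position 3 has {entered}, so valid → ○valid is false there. This is the first violation.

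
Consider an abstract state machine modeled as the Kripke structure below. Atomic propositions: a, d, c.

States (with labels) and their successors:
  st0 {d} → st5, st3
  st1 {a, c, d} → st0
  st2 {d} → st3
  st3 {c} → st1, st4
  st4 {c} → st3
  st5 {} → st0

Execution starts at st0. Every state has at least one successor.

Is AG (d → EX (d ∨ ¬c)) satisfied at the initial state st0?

Satisfied

States satisfying d → EX (d ∨ ¬c): {st0, st1, st3, st4, st5}.
States satisfying AG (d → EX (d ∨ ¬c)): {st0, st1, st3, st4, st5}.
Every state reachable from st0 satisfies d → EX (d ∨ ¬c).
st0 ∈ Sat(AG (d → EX (d ∨ ¬c))).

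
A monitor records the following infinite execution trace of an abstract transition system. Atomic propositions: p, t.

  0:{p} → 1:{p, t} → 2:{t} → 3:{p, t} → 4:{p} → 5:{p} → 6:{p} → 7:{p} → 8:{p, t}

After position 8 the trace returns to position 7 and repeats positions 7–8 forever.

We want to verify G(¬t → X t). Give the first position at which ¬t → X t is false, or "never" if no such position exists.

4

Check ¬t → X t at each position in order: 0 ✓, 1 ✓, 2 ✓, 3 ✓.
At position 4 the labels are {p} and the next position 5 has {p}, so ¬t → X t is false there. This is the first violation.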